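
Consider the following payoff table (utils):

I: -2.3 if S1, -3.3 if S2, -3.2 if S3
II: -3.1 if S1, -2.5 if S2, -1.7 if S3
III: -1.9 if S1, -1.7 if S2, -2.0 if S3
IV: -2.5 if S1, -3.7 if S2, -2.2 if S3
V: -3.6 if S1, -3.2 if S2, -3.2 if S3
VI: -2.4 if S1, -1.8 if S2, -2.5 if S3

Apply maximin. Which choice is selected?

Row minima: I=-3.3, II=-3.1, III=-2.0, IV=-3.7, V=-3.6, VI=-2.5
Best worst-case = -2.0 → III.

III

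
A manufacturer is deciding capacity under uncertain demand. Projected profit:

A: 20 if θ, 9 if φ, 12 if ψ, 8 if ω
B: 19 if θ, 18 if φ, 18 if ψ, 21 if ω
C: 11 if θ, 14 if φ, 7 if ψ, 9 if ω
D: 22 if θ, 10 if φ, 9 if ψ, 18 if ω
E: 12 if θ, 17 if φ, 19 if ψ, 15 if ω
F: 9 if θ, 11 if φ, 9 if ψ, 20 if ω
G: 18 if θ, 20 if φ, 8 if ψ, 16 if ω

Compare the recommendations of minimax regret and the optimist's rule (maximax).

Column bests: θ=22, φ=20, ψ=19, ω=21.
A regrets: 2, 11, 7, 13 → max 13
B regrets: 3, 2, 1, 0 → max 3
C regrets: 11, 6, 12, 12 → max 12
D regrets: 0, 10, 10, 3 → max 10
E regrets: 10, 3, 0, 6 → max 10
F regrets: 13, 9, 10, 1 → max 13
G regrets: 4, 0, 11, 5 → max 11
Smallest max regret = 3 → B.
Row maxima: A=20, B=21, C=14, D=22, E=19, F=20, G=20
Best best-case = 22 → D.

minimax regret → B; maximax → D (disagree)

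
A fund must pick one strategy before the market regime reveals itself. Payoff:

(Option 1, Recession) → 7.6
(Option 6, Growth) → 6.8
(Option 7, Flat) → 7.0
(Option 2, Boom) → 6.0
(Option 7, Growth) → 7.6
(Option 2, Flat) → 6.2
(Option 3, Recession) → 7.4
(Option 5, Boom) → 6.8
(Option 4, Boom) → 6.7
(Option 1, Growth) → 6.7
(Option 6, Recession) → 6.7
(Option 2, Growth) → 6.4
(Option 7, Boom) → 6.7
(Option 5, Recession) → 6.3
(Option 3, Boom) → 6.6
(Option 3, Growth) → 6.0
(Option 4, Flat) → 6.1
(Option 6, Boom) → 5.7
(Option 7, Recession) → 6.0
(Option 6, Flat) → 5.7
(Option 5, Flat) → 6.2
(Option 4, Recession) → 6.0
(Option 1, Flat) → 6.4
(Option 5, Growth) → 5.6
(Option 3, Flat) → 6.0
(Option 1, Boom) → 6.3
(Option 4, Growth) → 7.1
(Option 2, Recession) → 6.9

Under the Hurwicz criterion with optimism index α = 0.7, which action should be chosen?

Option 1: 0.7·7.6 + 0.3·6.3 = 7.21
Option 2: 0.7·6.9 + 0.3·6.0 = 6.63
Option 3: 0.7·7.4 + 0.3·6.0 = 6.98
Option 4: 0.7·7.1 + 0.3·6.0 = 6.77
Option 5: 0.7·6.8 + 0.3·5.6 = 6.44
Option 6: 0.7·6.8 + 0.3·5.7 = 6.47
Option 7: 0.7·7.6 + 0.3·6.0 = 7.12
Highest Hurwicz score = 7.21 → Option 1.

Option 1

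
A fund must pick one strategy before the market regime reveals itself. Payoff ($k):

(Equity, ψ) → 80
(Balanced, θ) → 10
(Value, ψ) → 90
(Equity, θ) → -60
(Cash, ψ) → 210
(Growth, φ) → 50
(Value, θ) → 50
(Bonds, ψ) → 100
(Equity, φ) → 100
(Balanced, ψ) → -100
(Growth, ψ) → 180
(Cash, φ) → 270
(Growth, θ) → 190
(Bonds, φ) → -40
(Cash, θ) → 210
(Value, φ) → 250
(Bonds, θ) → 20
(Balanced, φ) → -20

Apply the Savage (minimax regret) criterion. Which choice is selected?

Column bests: θ=210, φ=270, ψ=210.
Value regrets: 160, 20, 120 → max 160
Equity regrets: 270, 170, 130 → max 270
Growth regrets: 20, 220, 30 → max 220
Bonds regrets: 190, 310, 110 → max 310
Balanced regrets: 200, 290, 310 → max 310
Cash regrets: 0, 0, 0 → max 0
Smallest max regret = 0 → Cash.

Cash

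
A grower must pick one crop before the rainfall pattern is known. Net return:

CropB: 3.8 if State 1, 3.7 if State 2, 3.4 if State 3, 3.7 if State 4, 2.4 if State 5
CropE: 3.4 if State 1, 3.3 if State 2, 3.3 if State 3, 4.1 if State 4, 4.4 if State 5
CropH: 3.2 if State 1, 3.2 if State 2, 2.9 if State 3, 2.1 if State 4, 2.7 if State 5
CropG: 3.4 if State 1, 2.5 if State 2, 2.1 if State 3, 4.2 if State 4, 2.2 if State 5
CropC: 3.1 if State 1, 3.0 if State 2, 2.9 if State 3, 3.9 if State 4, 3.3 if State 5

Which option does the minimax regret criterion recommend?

Column bests: State 1=3.8, State 2=3.7, State 3=3.4, State 4=4.2, State 5=4.4.
CropB regrets: 0.0, 0.0, 0.0, 0.5, 2.0 → max 2.0
CropE regrets: 0.4, 0.4, 0.1, 0.1, 0.0 → max 0.4
CropH regrets: 0.6, 0.5, 0.5, 2.1, 1.7 → max 2.1
CropG regrets: 0.4, 1.2, 1.3, 0.0, 2.2 → max 2.2
CropC regrets: 0.7, 0.7, 0.5, 0.3, 1.1 → max 1.1
Smallest max regret = 0.4 → CropE.

CropE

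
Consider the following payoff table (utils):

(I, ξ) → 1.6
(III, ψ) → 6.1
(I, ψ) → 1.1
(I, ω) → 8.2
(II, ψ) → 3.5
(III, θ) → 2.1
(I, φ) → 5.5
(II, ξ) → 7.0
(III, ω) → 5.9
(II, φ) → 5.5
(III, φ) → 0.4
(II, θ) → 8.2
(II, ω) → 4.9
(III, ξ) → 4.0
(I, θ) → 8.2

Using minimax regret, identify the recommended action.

Column bests: θ=8.2, φ=5.5, ψ=6.1, ω=8.2, ξ=7.0.
I regrets: 0.0, 0.0, 5.0, 0.0, 5.4 → max 5.4
II regrets: 0.0, 0.0, 2.6, 3.3, 0.0 → max 3.3
III regrets: 6.1, 5.1, 0.0, 2.3, 3.0 → max 6.1
Smallest max regret = 3.3 → II.

II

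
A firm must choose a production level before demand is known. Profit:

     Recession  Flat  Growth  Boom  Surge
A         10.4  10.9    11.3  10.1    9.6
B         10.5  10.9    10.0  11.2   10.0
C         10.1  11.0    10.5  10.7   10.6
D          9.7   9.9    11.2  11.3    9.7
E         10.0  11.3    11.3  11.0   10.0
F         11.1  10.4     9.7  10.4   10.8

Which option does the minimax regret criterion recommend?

C

Column bests: Recession=11.1, Flat=11.3, Growth=11.3, Boom=11.3, Surge=10.8.
A regrets: 0.7, 0.4, 0.0, 1.2, 1.2 → max 1.2
B regrets: 0.6, 0.4, 1.3, 0.1, 0.8 → max 1.3
C regrets: 1.0, 0.3, 0.8, 0.6, 0.2 → max 1.0
D regrets: 1.4, 1.4, 0.1, 0.0, 1.1 → max 1.4
E regrets: 1.1, 0.0, 0.0, 0.3, 0.8 → max 1.1
F regrets: 0.0, 0.9, 1.6, 0.9, 0.0 → max 1.6
Smallest max regret = 1.0 → C.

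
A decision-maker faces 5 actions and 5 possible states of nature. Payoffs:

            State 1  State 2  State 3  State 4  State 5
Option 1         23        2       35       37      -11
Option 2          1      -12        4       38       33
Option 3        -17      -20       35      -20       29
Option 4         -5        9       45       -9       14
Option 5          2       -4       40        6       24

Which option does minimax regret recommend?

Column bests: State 1=23, State 2=9, State 3=45, State 4=38, State 5=33.
Option 1 regrets: 0, 7, 10, 1, 44 → max 44
Option 2 regrets: 22, 21, 41, 0, 0 → max 41
Option 3 regrets: 40, 29, 10, 58, 4 → max 58
Option 4 regrets: 28, 0, 0, 47, 19 → max 47
Option 5 regrets: 21, 13, 5, 32, 9 → max 32
Smallest max regret = 32 → Option 5.

Option 5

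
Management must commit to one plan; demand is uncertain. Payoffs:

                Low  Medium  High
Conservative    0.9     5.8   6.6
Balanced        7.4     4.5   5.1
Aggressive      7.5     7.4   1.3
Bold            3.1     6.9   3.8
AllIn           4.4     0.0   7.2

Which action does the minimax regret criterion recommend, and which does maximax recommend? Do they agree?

Column bests: Low=7.5, Medium=7.4, High=7.2.
Conservative regrets: 6.6, 1.6, 0.6 → max 6.6
Balanced regrets: 0.1, 2.9, 2.1 → max 2.9
Aggressive regrets: 0.0, 0.0, 5.9 → max 5.9
Bold regrets: 4.4, 0.5, 3.4 → max 4.4
AllIn regrets: 3.1, 7.4, 0.0 → max 7.4
Smallest max regret = 2.9 → Balanced.
Row maxima: Conservative=6.6, Balanced=7.4, Aggressive=7.5, Bold=6.9, AllIn=7.2
Best best-case = 7.5 → Aggressive.

minimax regret → Balanced; maximax → Aggressive (disagree)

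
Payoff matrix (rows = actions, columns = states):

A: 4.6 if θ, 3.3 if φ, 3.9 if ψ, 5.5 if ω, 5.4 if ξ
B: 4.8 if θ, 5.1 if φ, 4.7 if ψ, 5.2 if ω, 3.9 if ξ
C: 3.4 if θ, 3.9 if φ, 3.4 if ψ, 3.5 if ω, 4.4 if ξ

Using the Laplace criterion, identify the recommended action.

B

Row averages: A=4.54, B=4.74, C=3.72
Highest average = 4.74 → B.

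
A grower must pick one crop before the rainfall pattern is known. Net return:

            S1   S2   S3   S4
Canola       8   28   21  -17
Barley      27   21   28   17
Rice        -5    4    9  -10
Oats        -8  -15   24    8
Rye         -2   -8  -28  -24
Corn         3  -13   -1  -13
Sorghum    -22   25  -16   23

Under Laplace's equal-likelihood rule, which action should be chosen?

Barley

Row averages: Canola=10, Barley=23.25, Rice=-0.5, Oats=2.25, Rye=-15.5, Corn=-6, Sorghum=2.5
Highest average = 23.25 → Barley.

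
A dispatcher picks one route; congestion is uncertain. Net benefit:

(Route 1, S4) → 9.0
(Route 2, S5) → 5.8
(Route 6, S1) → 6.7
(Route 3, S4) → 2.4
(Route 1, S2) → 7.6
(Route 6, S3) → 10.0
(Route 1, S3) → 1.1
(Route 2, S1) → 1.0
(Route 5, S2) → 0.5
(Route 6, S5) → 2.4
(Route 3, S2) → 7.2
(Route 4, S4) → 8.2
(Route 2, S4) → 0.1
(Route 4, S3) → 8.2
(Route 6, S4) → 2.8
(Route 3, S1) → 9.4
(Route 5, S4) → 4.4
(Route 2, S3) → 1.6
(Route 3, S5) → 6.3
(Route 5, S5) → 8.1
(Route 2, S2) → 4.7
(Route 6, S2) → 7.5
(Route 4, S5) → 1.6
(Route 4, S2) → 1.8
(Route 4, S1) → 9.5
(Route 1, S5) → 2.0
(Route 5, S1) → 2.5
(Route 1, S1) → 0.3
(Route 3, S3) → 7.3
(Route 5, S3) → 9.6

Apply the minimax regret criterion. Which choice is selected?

Column bests: S1=9.5, S2=7.6, S3=10.0, S4=9.0, S5=8.1.
Route 1 regrets: 9.2, 0.0, 8.9, 0.0, 6.1 → max 9.2
Route 2 regrets: 8.5, 2.9, 8.4, 8.9, 2.3 → max 8.9
Route 3 regrets: 0.1, 0.4, 2.7, 6.6, 1.8 → max 6.6
Route 4 regrets: 0.0, 5.8, 1.8, 0.8, 6.5 → max 6.5
Route 5 regrets: 7.0, 7.1, 0.4, 4.6, 0.0 → max 7.1
Route 6 regrets: 2.8, 0.1, 0.0, 6.2, 5.7 → max 6.2
Smallest max regret = 6.2 → Route 6.

Route 6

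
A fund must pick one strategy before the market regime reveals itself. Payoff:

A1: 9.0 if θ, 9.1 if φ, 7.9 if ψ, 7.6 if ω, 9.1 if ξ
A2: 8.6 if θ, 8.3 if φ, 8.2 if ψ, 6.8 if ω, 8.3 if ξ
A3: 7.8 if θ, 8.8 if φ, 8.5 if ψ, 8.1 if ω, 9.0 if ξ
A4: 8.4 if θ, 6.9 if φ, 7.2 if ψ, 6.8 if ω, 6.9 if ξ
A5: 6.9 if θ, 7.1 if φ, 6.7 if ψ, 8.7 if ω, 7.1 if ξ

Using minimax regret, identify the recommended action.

Column bests: θ=9.0, φ=9.1, ψ=8.5, ω=8.7, ξ=9.1.
A1 regrets: 0.0, 0.0, 0.6, 1.1, 0.0 → max 1.1
A2 regrets: 0.4, 0.8, 0.3, 1.9, 0.8 → max 1.9
A3 regrets: 1.2, 0.3, 0.0, 0.6, 0.1 → max 1.2
A4 regrets: 0.6, 2.2, 1.3, 1.9, 2.2 → max 2.2
A5 regrets: 2.1, 2.0, 1.8, 0.0, 2.0 → max 2.1
Smallest max regret = 1.1 → A1.

A1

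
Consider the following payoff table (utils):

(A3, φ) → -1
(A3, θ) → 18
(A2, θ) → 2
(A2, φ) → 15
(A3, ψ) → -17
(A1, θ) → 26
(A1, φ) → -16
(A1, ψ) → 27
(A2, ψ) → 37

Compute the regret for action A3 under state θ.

Best payoff under θ is 26.
Regret = 26 − 18 = 8.

8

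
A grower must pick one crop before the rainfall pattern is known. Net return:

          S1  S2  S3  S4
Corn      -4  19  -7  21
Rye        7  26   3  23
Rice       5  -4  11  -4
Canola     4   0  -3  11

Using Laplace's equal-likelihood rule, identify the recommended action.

Row averages: Corn=7.25, Rye=14.75, Rice=2, Canola=3
Highest average = 14.75 → Rye.

Rye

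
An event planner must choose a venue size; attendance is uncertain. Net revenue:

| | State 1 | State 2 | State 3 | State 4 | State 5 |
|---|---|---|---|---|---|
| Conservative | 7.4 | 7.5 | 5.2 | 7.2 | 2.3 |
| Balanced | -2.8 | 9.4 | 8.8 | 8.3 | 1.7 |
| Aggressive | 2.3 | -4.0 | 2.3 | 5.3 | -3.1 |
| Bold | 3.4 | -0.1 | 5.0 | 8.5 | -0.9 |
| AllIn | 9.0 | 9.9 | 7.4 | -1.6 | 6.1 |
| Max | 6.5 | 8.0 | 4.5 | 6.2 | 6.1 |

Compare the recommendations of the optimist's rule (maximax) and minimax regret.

Row maxima: Conservative=7.5, Balanced=9.4, Aggressive=5.3, Bold=8.5, AllIn=9.9, Max=8.0
Best best-case = 9.9 → AllIn.
Column bests: State 1=9.0, State 2=9.9, State 3=8.8, State 4=8.5, State 5=6.1.
Conservative regrets: 1.6, 2.4, 3.6, 1.3, 3.8 → max 3.8
Balanced regrets: 11.8, 0.5, 0.0, 0.2, 4.4 → max 11.8
Aggressive regrets: 6.7, 13.9, 6.5, 3.2, 9.2 → max 13.9
Bold regrets: 5.6, 10.0, 3.8, 0.0, 7.0 → max 10.0
AllIn regrets: 0.0, 0.0, 1.4, 10.1, 0.0 → max 10.1
Max regrets: 2.5, 1.9, 4.3, 2.3, 0.0 → max 4.3
Smallest max regret = 3.8 → Conservative.

maximax → AllIn; minimax regret → Conservative (disagree)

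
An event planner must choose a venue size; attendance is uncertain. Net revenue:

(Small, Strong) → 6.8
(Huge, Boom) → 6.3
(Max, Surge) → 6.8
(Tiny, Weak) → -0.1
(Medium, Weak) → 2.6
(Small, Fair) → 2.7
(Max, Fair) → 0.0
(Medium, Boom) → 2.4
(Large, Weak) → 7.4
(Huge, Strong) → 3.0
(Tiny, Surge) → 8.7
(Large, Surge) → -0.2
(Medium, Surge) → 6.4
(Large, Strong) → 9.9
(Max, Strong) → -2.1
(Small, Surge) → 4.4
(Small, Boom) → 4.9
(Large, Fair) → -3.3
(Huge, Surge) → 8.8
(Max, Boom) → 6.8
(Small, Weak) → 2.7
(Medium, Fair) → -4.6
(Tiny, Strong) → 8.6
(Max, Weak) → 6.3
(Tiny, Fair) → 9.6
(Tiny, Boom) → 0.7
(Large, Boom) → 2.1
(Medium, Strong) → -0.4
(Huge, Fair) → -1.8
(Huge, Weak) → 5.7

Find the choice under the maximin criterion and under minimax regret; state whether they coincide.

Row minima: Tiny=-0.1, Small=2.7, Medium=-4.6, Large=-3.3, Huge=-1.8, Max=-2.1
Best worst-case = 2.7 → Small.
Column bests: Weak=7.4, Fair=9.6, Strong=9.9, Boom=6.8, Surge=8.8.
Tiny regrets: 7.5, 0.0, 1.3, 6.1, 0.1 → max 7.5
Small regrets: 4.7, 6.9, 3.1, 1.9, 4.4 → max 6.9
Medium regrets: 4.8, 14.2, 10.3, 4.4, 2.4 → max 14.2
Large regrets: 0.0, 12.9, 0.0, 4.7, 9.0 → max 12.9
Huge regrets: 1.7, 11.4, 6.9, 0.5, 0.0 → max 11.4
Max regrets: 1.1, 9.6, 12.0, 0.0, 2.0 → max 12.0
Smallest max regret = 6.9 → Small.

maximin → Small; minimax regret → Small (agree)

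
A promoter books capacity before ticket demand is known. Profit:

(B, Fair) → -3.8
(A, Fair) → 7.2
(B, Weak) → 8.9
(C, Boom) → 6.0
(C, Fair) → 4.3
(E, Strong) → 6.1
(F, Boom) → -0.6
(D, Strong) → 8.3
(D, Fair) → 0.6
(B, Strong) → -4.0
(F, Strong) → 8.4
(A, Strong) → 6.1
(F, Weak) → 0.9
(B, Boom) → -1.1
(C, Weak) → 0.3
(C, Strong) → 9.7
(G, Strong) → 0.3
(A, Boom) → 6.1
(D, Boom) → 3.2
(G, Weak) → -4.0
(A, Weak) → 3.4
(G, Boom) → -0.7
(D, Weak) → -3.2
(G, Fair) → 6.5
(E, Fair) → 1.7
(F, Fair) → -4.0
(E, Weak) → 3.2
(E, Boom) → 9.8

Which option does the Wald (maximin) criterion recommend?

Row minima: A=3.4, B=-4.0, C=0.3, D=-3.2, E=1.7, F=-4.0, G=-4.0
Best worst-case = 3.4 → A.

A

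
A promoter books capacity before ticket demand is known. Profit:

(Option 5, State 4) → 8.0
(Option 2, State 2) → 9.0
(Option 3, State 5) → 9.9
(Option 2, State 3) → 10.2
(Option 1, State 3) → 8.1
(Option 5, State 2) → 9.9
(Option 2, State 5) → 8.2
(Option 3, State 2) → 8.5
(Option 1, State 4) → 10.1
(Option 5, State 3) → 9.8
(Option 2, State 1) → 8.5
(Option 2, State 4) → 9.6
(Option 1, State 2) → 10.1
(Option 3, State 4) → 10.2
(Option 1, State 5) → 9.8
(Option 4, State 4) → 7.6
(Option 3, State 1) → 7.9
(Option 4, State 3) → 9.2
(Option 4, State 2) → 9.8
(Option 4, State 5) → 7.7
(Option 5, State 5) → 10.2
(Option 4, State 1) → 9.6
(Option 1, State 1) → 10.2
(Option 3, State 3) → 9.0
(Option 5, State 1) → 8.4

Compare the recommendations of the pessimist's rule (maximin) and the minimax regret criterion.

maximin → Option 2; minimax regret → Option 2 (agree)

Row minima: Option 1=8.1, Option 2=8.2, Option 3=7.9, Option 4=7.6, Option 5=8.0
Best worst-case = 8.2 → Option 2.
Column bests: State 1=10.2, State 2=10.1, State 3=10.2, State 4=10.2, State 5=10.2.
Option 1 regrets: 0.0, 0.0, 2.1, 0.1, 0.4 → max 2.1
Option 2 regrets: 1.7, 1.1, 0.0, 0.6, 2.0 → max 2.0
Option 3 regrets: 2.3, 1.6, 1.2, 0.0, 0.3 → max 2.3
Option 4 regrets: 0.6, 0.3, 1.0, 2.6, 2.5 → max 2.6
Option 5 regrets: 1.8, 0.2, 0.4, 2.2, 0.0 → max 2.2
Smallest max regret = 2.0 → Option 2.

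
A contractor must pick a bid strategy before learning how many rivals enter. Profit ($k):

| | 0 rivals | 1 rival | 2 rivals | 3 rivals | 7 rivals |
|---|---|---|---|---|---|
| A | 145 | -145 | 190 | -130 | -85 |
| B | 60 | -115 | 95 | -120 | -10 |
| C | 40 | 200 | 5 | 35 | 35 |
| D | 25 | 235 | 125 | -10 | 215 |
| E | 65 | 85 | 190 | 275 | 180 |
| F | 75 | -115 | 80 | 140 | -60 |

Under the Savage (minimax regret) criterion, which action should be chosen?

Column bests: 0 rivals=145, 1 rival=235, 2 rivals=190, 3 rivals=275, 7 rivals=215.
A regrets: 0, 380, 0, 405, 300 → max 405
B regrets: 85, 350, 95, 395, 225 → max 395
C regrets: 105, 35, 185, 240, 180 → max 240
D regrets: 120, 0, 65, 285, 0 → max 285
E regrets: 80, 150, 0, 0, 35 → max 150
F regrets: 70, 350, 110, 135, 275 → max 350
Smallest max regret = 150 → E.

E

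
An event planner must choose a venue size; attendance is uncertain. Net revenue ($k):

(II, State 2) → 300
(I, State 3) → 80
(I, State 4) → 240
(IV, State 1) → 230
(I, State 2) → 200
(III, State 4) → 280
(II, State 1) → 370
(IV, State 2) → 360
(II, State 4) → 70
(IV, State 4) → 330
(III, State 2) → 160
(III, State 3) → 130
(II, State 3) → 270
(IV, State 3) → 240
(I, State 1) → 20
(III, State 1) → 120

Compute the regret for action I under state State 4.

Best payoff under State 4 is 330.
Regret = 330 − 240 = 90.

90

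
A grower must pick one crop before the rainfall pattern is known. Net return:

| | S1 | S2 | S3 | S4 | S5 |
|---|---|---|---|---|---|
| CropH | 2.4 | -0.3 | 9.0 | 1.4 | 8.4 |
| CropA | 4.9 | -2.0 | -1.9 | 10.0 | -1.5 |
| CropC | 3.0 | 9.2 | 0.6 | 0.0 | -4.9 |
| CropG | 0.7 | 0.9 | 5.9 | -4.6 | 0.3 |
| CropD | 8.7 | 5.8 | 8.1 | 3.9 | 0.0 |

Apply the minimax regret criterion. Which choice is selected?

CropD

Column bests: S1=8.7, S2=9.2, S3=9.0, S4=10.0, S5=8.4.
CropH regrets: 6.3, 9.5, 0.0, 8.6, 0.0 → max 9.5
CropA regrets: 3.8, 11.2, 10.9, 0.0, 9.9 → max 11.2
CropC regrets: 5.7, 0.0, 8.4, 10.0, 13.3 → max 13.3
CropG regrets: 8.0, 8.3, 3.1, 14.6, 8.1 → max 14.6
CropD regrets: 0.0, 3.4, 0.9, 6.1, 8.4 → max 8.4
Smallest max regret = 8.4 → CropD.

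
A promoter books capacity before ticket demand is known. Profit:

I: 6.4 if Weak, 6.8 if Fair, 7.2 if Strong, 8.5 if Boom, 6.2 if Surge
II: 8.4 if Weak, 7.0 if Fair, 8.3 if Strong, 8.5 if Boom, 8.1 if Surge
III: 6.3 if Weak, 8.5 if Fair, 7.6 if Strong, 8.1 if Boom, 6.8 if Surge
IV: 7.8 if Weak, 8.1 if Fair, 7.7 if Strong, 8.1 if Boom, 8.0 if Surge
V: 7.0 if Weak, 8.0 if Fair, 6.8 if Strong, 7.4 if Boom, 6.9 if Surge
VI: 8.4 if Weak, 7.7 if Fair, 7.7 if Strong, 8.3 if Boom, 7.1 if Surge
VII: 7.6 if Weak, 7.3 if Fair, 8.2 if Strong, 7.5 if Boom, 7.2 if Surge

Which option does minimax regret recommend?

Column bests: Weak=8.4, Fair=8.5, Strong=8.3, Boom=8.5, Surge=8.1.
I regrets: 2.0, 1.7, 1.1, 0.0, 1.9 → max 2.0
II regrets: 0.0, 1.5, 0.0, 0.0, 0.0 → max 1.5
III regrets: 2.1, 0.0, 0.7, 0.4, 1.3 → max 2.1
IV regrets: 0.6, 0.4, 0.6, 0.4, 0.1 → max 0.6
V regrets: 1.4, 0.5, 1.5, 1.1, 1.2 → max 1.5
VI regrets: 0.0, 0.8, 0.6, 0.2, 1.0 → max 1.0
VII regrets: 0.8, 1.2, 0.1, 1.0, 0.9 → max 1.2
Smallest max regret = 0.6 → IV.

IV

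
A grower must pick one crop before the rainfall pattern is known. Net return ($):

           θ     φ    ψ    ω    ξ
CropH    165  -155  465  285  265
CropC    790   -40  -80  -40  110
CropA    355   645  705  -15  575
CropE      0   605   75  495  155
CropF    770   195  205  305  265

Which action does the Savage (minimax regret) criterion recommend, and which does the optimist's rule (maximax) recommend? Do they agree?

minimax regret → CropF; maximax → CropC (disagree)

Column bests: θ=790, φ=645, ψ=705, ω=495, ξ=575.
CropH regrets: 625, 800, 240, 210, 310 → max 800
CropC regrets: 0, 685, 785, 535, 465 → max 785
CropA regrets: 435, 0, 0, 510, 0 → max 510
CropE regrets: 790, 40, 630, 0, 420 → max 790
CropF regrets: 20, 450, 500, 190, 310 → max 500
Smallest max regret = 500 → CropF.
Row maxima: CropH=465, CropC=790, CropA=705, CropE=605, CropF=770
Best best-case = 790 → CropC.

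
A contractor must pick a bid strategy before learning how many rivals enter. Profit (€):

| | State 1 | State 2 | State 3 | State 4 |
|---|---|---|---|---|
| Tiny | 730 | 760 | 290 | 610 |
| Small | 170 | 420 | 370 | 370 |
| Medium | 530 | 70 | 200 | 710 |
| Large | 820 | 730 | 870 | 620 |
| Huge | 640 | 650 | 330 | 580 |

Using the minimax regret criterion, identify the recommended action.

Column bests: State 1=820, State 2=760, State 3=870, State 4=710.
Tiny regrets: 90, 0, 580, 100 → max 580
Small regrets: 650, 340, 500, 340 → max 650
Medium regrets: 290, 690, 670, 0 → max 690
Large regrets: 0, 30, 0, 90 → max 90
Huge regrets: 180, 110, 540, 130 → max 540
Smallest max regret = 90 → Large.

Large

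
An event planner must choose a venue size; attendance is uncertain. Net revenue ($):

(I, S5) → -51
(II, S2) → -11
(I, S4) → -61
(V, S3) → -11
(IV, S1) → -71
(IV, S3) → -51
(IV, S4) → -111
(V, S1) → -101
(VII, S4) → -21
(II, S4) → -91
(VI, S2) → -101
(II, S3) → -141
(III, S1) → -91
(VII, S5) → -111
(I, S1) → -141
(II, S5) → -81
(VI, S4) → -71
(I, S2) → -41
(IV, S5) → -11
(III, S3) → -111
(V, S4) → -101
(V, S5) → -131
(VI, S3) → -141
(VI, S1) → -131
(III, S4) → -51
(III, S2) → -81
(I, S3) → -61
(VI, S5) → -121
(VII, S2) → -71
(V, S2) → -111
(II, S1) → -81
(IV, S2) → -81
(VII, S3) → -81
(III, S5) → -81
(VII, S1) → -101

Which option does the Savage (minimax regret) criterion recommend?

Column bests: S1=-71, S2=-11, S3=-11, S4=-21, S5=-11.
I regrets: 70, 30, 50, 40, 40 → max 70
II regrets: 10, 0, 130, 70, 70 → max 130
III regrets: 20, 70, 100, 30, 70 → max 100
IV regrets: 0, 70, 40, 90, 0 → max 90
V regrets: 30, 100, 0, 80, 120 → max 120
VI regrets: 60, 90, 130, 50, 110 → max 130
VII regrets: 30, 60, 70, 0, 100 → max 100
Smallest max regret = 70 → I.

I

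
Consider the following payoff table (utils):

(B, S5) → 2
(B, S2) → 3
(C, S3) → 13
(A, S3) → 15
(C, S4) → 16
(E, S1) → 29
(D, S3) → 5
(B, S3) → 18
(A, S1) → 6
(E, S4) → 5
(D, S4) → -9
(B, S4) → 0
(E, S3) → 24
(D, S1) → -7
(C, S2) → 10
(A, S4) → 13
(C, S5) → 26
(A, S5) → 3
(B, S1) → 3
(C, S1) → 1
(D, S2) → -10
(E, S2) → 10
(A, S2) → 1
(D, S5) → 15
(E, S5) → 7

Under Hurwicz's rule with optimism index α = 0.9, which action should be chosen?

A: 0.9·15 + 0.1·1 = 13.6
B: 0.9·18 + 0.1·0 = 16.2
C: 0.9·26 + 0.1·1 = 23.5
D: 0.9·15 + 0.1·(-10) = 12.5
E: 0.9·29 + 0.1·5 = 26.6
Highest Hurwicz score = 26.6 → E.

E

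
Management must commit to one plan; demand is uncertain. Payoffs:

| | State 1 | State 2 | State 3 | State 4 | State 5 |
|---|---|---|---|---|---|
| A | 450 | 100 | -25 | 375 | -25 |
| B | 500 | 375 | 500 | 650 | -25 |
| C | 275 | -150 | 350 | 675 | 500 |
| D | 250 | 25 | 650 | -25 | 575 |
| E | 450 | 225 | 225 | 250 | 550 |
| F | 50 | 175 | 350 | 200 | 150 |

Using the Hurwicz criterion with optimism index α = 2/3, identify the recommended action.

E

A: 2/3·450 + 1/3·(-25) = 875/3
B: 2/3·650 + 1/3·(-25) = 425
C: 2/3·675 + 1/3·(-150) = 400
D: 2/3·650 + 1/3·(-25) = 425
E: 2/3·550 + 1/3·225 = 1325/3
F: 2/3·350 + 1/3·50 = 250
Highest Hurwicz score = 1325/3 → E.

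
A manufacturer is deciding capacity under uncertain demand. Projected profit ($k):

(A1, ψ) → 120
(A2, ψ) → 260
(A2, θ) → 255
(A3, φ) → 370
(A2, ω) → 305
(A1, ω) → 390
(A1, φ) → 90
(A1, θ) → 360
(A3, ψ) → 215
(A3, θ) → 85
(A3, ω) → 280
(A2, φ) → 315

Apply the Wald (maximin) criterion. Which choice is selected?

A2

Row minima: A1=90, A2=255, A3=85
Best worst-case = 255 → A2.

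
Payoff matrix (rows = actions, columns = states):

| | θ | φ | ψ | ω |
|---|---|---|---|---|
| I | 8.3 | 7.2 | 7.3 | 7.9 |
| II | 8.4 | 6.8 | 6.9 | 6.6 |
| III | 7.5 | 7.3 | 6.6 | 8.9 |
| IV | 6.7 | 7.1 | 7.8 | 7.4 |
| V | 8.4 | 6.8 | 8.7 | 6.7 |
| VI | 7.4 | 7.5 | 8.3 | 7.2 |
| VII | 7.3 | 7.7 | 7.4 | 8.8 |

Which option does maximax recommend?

III

Row maxima: I=8.3, II=8.4, III=8.9, IV=7.8, V=8.7, VI=8.3, VII=8.8
Best best-case = 8.9 → III.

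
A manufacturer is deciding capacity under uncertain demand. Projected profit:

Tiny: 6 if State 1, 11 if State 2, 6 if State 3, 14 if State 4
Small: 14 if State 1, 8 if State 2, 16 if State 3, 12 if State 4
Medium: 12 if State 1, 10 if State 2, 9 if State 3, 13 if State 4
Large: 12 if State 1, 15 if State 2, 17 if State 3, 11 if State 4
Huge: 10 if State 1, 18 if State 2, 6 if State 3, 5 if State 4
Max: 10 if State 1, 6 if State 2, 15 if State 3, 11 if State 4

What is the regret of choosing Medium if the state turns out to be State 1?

Best payoff under State 1 is 14.
Regret = 14 − 12 = 2.

2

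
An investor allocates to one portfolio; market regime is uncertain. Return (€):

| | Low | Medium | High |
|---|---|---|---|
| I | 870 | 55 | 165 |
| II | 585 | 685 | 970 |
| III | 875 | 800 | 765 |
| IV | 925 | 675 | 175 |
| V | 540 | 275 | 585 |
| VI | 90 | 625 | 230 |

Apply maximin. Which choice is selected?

Row minima: I=55, II=585, III=765, IV=175, V=275, VI=90
Best worst-case = 765 → III.

III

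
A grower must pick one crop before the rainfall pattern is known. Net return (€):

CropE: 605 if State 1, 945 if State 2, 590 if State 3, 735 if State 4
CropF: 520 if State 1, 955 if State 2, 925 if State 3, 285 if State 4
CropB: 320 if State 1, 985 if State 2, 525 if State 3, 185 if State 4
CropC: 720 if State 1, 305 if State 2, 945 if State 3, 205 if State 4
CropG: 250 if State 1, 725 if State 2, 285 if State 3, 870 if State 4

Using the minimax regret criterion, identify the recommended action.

CropE

Column bests: State 1=720, State 2=985, State 3=945, State 4=870.
CropE regrets: 115, 40, 355, 135 → max 355
CropF regrets: 200, 30, 20, 585 → max 585
CropB regrets: 400, 0, 420, 685 → max 685
CropC regrets: 0, 680, 0, 665 → max 680
CropG regrets: 470, 260, 660, 0 → max 660
Smallest max regret = 355 → CropE.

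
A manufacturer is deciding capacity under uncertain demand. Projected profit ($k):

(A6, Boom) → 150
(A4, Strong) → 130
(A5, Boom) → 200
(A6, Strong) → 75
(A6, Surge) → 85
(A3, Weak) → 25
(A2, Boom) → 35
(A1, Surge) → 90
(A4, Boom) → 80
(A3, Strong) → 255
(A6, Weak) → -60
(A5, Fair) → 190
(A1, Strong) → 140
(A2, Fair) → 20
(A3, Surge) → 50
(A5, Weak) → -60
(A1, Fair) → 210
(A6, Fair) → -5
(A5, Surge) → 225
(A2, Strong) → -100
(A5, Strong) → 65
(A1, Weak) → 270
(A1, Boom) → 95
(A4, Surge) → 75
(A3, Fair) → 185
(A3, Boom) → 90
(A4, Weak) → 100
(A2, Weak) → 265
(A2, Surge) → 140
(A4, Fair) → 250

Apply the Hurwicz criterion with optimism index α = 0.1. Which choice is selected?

A1

A1: 0.1·270 + 0.9·90 = 108
A2: 0.1·265 + 0.9·(-100) = -63.5
A3: 0.1·255 + 0.9·25 = 48
A4: 0.1·250 + 0.9·75 = 92.5
A5: 0.1·225 + 0.9·(-60) = -31.5
A6: 0.1·150 + 0.9·(-60) = -39
Highest Hurwicz score = 108 → A1.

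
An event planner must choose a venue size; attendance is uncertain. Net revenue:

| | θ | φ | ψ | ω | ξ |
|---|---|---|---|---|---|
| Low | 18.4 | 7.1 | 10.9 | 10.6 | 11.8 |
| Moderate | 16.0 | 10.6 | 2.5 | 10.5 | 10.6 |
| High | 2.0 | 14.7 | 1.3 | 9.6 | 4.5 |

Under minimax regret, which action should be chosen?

Column bests: θ=18.4, φ=14.7, ψ=10.9, ω=10.6, ξ=11.8.
Low regrets: 0.0, 7.6, 0.0, 0.0, 0.0 → max 7.6
Moderate regrets: 2.4, 4.1, 8.4, 0.1, 1.2 → max 8.4
High regrets: 16.4, 0.0, 9.6, 1.0, 7.3 → max 16.4
Smallest max regret = 7.6 → Low.

Low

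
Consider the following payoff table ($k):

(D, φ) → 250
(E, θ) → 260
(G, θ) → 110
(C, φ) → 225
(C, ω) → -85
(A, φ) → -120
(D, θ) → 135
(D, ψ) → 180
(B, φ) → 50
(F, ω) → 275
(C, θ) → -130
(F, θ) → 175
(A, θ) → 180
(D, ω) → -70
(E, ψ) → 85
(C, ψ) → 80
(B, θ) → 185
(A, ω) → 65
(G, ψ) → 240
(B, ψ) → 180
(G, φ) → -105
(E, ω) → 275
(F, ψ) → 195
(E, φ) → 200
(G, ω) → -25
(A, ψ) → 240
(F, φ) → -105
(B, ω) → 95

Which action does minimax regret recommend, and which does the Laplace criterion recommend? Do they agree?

Column bests: θ=260, φ=250, ψ=240, ω=275.
A regrets: 80, 370, 0, 210 → max 370
B regrets: 75, 200, 60, 180 → max 200
C regrets: 390, 25, 160, 360 → max 390
D regrets: 125, 0, 60, 345 → max 345
E regrets: 0, 50, 155, 0 → max 155
F regrets: 85, 355, 45, 0 → max 355
G regrets: 150, 355, 0, 300 → max 355
Smallest max regret = 155 → E.
Row averages: A=91.25, B=127.5, C=22.5, D=123.75, E=205, F=135, G=55
Highest average = 205 → E.

minimax regret → E; laplace → E (agree)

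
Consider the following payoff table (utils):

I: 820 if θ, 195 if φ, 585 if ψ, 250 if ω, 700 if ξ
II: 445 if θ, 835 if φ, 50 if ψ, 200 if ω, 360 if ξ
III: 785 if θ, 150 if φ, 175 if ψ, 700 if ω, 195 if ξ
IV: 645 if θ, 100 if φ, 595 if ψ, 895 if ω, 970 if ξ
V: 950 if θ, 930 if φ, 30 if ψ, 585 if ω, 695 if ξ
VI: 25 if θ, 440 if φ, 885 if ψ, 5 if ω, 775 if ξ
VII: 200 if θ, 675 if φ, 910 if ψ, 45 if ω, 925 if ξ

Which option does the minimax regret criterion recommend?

Column bests: θ=950, φ=930, ψ=910, ω=895, ξ=970.
I regrets: 130, 735, 325, 645, 270 → max 735
II regrets: 505, 95, 860, 695, 610 → max 860
III regrets: 165, 780, 735, 195, 775 → max 780
IV regrets: 305, 830, 315, 0, 0 → max 830
V regrets: 0, 0, 880, 310, 275 → max 880
VI regrets: 925, 490, 25, 890, 195 → max 925
VII regrets: 750, 255, 0, 850, 45 → max 850
Smallest max regret = 735 → I.

I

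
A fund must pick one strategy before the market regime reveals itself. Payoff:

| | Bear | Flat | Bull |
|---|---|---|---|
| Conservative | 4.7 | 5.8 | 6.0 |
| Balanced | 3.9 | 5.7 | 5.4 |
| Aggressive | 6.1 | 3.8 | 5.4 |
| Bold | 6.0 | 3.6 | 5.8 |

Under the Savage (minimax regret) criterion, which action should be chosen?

Conservative

Column bests: Bear=6.1, Flat=5.8, Bull=6.0.
Conservative regrets: 1.4, 0.0, 0.0 → max 1.4
Balanced regrets: 2.2, 0.1, 0.6 → max 2.2
Aggressive regrets: 0.0, 2.0, 0.6 → max 2.0
Bold regrets: 0.1, 2.2, 0.2 → max 2.2
Smallest max regret = 1.4 → Conservative.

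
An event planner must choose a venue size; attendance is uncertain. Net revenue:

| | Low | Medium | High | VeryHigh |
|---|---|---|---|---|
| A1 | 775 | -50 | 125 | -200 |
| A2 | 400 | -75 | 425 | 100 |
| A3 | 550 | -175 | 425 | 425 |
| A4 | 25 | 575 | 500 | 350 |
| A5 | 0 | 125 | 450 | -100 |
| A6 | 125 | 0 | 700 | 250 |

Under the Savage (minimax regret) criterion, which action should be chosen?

A1

Column bests: Low=775, Medium=575, High=700, VeryHigh=425.
A1 regrets: 0, 625, 575, 625 → max 625
A2 regrets: 375, 650, 275, 325 → max 650
A3 regrets: 225, 750, 275, 0 → max 750
A4 regrets: 750, 0, 200, 75 → max 750
A5 regrets: 775, 450, 250, 525 → max 775
A6 regrets: 650, 575, 0, 175 → max 650
Smallest max regret = 625 → A1.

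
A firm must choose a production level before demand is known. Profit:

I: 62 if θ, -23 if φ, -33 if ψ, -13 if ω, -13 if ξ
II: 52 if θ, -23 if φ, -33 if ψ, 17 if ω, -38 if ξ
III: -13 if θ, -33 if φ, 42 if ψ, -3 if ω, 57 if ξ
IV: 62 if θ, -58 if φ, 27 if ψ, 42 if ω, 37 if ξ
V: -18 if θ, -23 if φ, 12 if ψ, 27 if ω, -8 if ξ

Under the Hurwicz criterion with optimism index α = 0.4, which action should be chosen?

I: 0.4·62 + 0.6·(-33) = 5
II: 0.4·52 + 0.6·(-38) = -2
III: 0.4·57 + 0.6·(-33) = 3
IV: 0.4·62 + 0.6·(-58) = -10
V: 0.4·27 + 0.6·(-23) = -3
Highest Hurwicz score = 5 → I.

I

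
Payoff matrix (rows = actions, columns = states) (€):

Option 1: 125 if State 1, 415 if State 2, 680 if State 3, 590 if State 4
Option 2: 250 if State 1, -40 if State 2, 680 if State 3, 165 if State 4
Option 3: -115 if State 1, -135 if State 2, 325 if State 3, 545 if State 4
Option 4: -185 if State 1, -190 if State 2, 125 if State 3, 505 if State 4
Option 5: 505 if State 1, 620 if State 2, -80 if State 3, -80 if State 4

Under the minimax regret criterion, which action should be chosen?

Column bests: State 1=505, State 2=620, State 3=680, State 4=590.
Option 1 regrets: 380, 205, 0, 0 → max 380
Option 2 regrets: 255, 660, 0, 425 → max 660
Option 3 regrets: 620, 755, 355, 45 → max 755
Option 4 regrets: 690, 810, 555, 85 → max 810
Option 5 regrets: 0, 0, 760, 670 → max 760
Smallest max regret = 380 → Option 1.

Option 1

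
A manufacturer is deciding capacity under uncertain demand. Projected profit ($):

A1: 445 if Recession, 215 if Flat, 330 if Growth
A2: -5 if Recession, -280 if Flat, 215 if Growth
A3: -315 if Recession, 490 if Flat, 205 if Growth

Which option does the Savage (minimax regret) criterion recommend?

A1

Column bests: Recession=445, Flat=490, Growth=330.
A1 regrets: 0, 275, 0 → max 275
A2 regrets: 450, 770, 115 → max 770
A3 regrets: 760, 0, 125 → max 760
Smallest max regret = 275 → A1.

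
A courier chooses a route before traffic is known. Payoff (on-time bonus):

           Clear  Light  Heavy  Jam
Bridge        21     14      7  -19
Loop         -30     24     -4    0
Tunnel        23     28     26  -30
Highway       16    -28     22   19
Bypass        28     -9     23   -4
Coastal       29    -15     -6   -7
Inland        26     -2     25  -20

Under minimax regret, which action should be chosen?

Bypass

Column bests: Clear=29, Light=28, Heavy=26, Jam=19.
Bridge regrets: 8, 14, 19, 38 → max 38
Loop regrets: 59, 4, 30, 19 → max 59
Tunnel regrets: 6, 0, 0, 49 → max 49
Highway regrets: 13, 56, 4, 0 → max 56
Bypass regrets: 1, 37, 3, 23 → max 37
Coastal regrets: 0, 43, 32, 26 → max 43
Inland regrets: 3, 30, 1, 39 → max 39
Smallest max regret = 37 → Bypass.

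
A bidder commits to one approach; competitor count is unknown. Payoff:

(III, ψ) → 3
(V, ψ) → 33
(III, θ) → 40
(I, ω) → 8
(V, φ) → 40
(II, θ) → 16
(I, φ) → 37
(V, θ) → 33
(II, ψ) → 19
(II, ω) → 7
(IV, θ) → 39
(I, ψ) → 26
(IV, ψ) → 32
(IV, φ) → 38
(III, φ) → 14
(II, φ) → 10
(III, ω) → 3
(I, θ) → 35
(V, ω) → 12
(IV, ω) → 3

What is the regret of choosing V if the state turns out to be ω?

Best payoff under ω is 12.
Regret = 12 − 12 = 0.

0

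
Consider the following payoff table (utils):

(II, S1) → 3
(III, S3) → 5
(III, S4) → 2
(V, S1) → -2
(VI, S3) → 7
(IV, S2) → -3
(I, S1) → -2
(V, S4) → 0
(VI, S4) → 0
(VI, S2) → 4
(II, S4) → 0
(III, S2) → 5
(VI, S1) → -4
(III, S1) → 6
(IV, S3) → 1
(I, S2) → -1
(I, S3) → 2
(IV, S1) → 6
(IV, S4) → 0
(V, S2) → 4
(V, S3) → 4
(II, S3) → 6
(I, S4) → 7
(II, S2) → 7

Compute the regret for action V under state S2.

3

Best payoff under S2 is 7.
Regret = 7 − 4 = 3.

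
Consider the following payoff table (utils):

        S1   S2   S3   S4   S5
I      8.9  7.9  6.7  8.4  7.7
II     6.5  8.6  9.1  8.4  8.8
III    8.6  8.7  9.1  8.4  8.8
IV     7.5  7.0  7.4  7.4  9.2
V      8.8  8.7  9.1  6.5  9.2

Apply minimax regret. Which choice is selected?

III

Column bests: S1=8.9, S2=8.7, S3=9.1, S4=8.4, S5=9.2.
I regrets: 0.0, 0.8, 2.4, 0.0, 1.5 → max 2.4
II regrets: 2.4, 0.1, 0.0, 0.0, 0.4 → max 2.4
III regrets: 0.3, 0.0, 0.0, 0.0, 0.4 → max 0.4
IV regrets: 1.4, 1.7, 1.7, 1.0, 0.0 → max 1.7
V regrets: 0.1, 0.0, 0.0, 1.9, 0.0 → max 1.9
Smallest max regret = 0.4 → III.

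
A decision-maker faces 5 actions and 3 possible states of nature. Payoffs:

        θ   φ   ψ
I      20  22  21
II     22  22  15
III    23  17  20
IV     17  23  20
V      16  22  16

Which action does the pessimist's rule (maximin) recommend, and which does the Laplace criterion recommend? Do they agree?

Row minima: I=20, II=15, III=17, IV=17, V=16
Best worst-case = 20 → I.
Row averages: I=21, II=59/3, III=20, IV=20, V=18
Highest average = 21 → I.

maximin → I; laplace → I (agree)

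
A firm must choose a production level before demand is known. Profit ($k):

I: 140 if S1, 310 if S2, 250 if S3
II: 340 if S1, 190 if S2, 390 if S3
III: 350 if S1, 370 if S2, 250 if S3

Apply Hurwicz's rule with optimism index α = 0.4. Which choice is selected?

III

I: 0.4·310 + 0.6·140 = 208
II: 0.4·390 + 0.6·190 = 270
III: 0.4·370 + 0.6·250 = 298
Highest Hurwicz score = 298 → III.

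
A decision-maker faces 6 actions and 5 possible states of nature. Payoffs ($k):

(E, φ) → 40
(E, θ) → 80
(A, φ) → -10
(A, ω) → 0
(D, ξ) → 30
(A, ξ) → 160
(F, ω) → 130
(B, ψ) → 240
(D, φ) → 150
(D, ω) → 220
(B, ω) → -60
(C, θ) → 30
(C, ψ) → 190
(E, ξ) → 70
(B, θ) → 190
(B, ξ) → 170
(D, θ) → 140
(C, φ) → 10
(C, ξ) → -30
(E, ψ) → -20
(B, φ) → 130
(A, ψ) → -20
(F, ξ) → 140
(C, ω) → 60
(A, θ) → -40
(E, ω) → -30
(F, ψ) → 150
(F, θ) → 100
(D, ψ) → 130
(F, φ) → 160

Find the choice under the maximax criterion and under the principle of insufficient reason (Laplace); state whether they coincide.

maximax → B; laplace → F (disagree)

Row maxima: A=160, B=240, C=190, D=220, E=80, F=160
Best best-case = 240 → B.
Row averages: A=18, B=134, C=52, D=134, E=28, F=136
Highest average = 136 → F.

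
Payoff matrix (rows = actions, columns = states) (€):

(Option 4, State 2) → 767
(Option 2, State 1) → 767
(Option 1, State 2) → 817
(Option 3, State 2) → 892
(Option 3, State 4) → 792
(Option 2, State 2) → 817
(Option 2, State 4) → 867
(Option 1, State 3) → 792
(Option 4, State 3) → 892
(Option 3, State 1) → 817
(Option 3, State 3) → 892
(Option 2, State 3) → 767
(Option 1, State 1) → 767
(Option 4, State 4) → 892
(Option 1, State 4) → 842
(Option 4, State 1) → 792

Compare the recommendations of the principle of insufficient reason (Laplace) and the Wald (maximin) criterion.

Row averages: Option 1=804.5, Option 2=804.5, Option 3=848.25, Option 4=835.75
Highest average = 848.25 → Option 3.
Row minima: Option 1=767, Option 2=767, Option 3=792, Option 4=767
Best worst-case = 792 → Option 3.

laplace → Option 3; maximin → Option 3 (agree)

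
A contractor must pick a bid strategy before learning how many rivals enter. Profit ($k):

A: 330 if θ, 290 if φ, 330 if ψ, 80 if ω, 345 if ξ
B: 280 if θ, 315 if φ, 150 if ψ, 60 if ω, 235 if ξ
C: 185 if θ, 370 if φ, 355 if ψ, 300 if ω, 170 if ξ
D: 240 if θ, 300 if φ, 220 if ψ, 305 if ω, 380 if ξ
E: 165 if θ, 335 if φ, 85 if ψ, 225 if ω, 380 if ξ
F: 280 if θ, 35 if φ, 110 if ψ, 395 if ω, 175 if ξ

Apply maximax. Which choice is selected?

F

Row maxima: A=345, B=315, C=370, D=380, E=380, F=395
Best best-case = 395 → F.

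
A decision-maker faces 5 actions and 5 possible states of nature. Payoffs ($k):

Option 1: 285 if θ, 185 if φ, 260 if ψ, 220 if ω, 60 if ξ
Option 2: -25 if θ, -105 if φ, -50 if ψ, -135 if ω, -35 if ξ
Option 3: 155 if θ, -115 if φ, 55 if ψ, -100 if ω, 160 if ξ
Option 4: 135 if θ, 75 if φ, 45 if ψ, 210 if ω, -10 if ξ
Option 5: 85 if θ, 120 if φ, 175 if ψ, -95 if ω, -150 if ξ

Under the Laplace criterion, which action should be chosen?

Row averages: Option 1=202, Option 2=-70, Option 3=31, Option 4=91, Option 5=27
Highest average = 202 → Option 1.

Option 1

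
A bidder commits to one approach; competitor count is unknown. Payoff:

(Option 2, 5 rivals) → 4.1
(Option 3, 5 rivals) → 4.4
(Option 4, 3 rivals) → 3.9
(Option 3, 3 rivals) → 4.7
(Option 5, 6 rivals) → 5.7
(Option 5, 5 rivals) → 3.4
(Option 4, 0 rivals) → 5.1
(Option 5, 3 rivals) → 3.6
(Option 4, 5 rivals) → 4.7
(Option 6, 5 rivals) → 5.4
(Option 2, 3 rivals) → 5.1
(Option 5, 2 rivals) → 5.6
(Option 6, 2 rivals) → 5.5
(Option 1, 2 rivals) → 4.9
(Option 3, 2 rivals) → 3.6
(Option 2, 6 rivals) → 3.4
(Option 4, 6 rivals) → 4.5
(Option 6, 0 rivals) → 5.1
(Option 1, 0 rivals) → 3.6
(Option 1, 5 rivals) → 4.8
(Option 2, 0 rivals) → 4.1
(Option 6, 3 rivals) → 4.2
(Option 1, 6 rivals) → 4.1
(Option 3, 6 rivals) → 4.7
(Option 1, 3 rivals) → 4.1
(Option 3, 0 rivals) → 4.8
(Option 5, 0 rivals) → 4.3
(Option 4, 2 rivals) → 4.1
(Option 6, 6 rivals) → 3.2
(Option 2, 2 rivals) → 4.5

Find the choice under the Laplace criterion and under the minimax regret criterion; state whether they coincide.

laplace → Option 6; minimax regret → Option 4 (disagree)

Row averages: Option 1=4.3, Option 2=4.24, Option 3=4.44, Option 4=4.46, Option 5=4.52, Option 6=4.68
Highest average = 4.68 → Option 6.
Column bests: 0 rivals=5.1, 2 rivals=5.6, 3 rivals=5.1, 5 rivals=5.4, 6 rivals=5.7.
Option 1 regrets: 1.5, 0.7, 1.0, 0.6, 1.6 → max 1.6
Option 2 regrets: 1.0, 1.1, 0.0, 1.3, 2.3 → max 2.3
Option 3 regrets: 0.3, 2.0, 0.4, 1.0, 1.0 → max 2.0
Option 4 regrets: 0.0, 1.5, 1.2, 0.7, 1.2 → max 1.5
Option 5 regrets: 0.8, 0.0, 1.5, 2.0, 0.0 → max 2.0
Option 6 regrets: 0.0, 0.1, 0.9, 0.0, 2.5 → max 2.5
Smallest max regret = 1.5 → Option 4.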